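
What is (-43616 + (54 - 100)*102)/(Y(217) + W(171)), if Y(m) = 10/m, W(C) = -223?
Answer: 10482836/48381 ≈ 216.67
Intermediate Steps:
(-43616 + (54 - 100)*102)/(Y(217) + W(171)) = (-43616 + (54 - 100)*102)/(10/217 - 223) = (-43616 - 46*102)/(10*(1/217) - 223) = (-43616 - 4692)/(10/217 - 223) = -48308/(-48381/217) = -48308*(-217/48381) = 10482836/48381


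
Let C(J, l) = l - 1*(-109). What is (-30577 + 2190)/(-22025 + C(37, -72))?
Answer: 28387/21988 ≈ 1.2910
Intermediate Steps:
C(J, l) = 109 + l (C(J, l) = l + 109 = 109 + l)
(-30577 + 2190)/(-22025 + C(37, -72)) = (-30577 + 2190)/(-22025 + (109 - 72)) = -28387/(-22025 + 37) = -28387/(-21988) = -28387*(-1/21988) = 28387/21988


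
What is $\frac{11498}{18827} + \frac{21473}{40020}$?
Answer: $\frac{864422131}{753456540} \approx 1.1473$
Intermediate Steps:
$\frac{11498}{18827} + \frac{21473}{40020} = \frac{864422131}{753456540}$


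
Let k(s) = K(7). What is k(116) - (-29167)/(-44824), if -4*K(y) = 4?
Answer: -73991/44824 ≈ -1.6507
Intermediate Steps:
K(y) = -1 (K(y) = -¼*4 = -1)
k(s) = -1
k(116) - (-29167)/(-44824) = -1 - (-29167)/(-44824) = -1 - (-29167)*(-1)/44824 = -1 - 1*29167/44824 = -1 - 29167/44824 = -73991/44824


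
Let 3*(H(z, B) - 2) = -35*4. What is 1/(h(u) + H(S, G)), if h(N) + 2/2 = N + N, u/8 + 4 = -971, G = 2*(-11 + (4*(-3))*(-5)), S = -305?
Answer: -3/46937 ≈ -6.3916e-5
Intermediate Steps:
G = 98 (G = 2*(-11 - 12*(-5)) = 2*(-11 + 60) = 2*49 = 98)
H(z, B) = -134/3 (H(z, B) = 2 + (-35*4)/3 = 2 + (⅓)*(-140) = 2 - 140/3 = -134/3)
u = -7800 (u = -32 + 8*(-971) = -32 - 7768 = -7800)
h(N) = -1 + 2*N (h(N) = -1 + (N + N) = -1 + 2*N)
1/(h(u) + H(S, G)) = 1/((-1 + 2*(-7800)) - 134/3) = 1/((-1 - 15600) - 134/3) = 1/(-15601 - 134/3) = 1/(-46937/3) = -3/46937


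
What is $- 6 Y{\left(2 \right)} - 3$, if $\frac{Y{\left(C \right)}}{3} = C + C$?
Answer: $-75$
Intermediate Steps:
$Y{\left(C \right)} = 6 C$ ($Y{\left(C \right)} = 3 \left(C + C\right) = 3 \cdot 2 C = 6 C$)
$- 6 Y{\left(2 \right)} - 3 = - 6 \cdot 6 \cdot 2 - 3 = \left(-6\right) 12 - 3 = -72 - 3 = -75$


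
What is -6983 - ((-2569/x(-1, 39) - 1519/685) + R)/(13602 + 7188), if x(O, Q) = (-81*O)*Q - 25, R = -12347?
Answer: -311637095773859/44631764100 ≈ -6982.4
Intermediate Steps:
x(O, Q) = -25 - 81*O*Q (x(O, Q) = -81*O*Q - 25 = -25 - 81*O*Q)
-6983 - ((-2569/x(-1, 39) - 1519/685) + R)/(13602 + 7188) = -6983 - ((-2569/(-25 - 81*(-1)*39) - 1519/685) - 12347)/(13602 + 7188) = -6983 - ((-2569/(-25 + 3159) - 1519*1/685) - 12347)/20790 = -6983 - ((-2569/3134 - 1519/685) - 12347)/20790 = -6983 - (-6520311/2146790 - 12347)/20790 = -6983 - (-26512936441)/(2146790*20790) = -6983 - 1*(-26512936441/44631764100) = -6983 + 26512936441/44631764100 = -311637095773859/44631764100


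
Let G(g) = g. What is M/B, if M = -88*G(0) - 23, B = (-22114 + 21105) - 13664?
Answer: 23/14673 ≈ 0.0015675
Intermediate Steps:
B = -14673 (B = -1009 - 13664 = -14673)
M = -23 (M = -88*0 - 23 = 0 - 23 = -23)
M/B = -23/(-14673) = -23*(-1/14673) = 23/14673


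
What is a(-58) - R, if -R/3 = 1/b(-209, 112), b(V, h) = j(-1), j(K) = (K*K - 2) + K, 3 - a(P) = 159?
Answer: -315/2 ≈ -157.50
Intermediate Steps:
a(P) = -156 (a(P) = 3 - 1*159 = 3 - 159 = -156)
j(K) = -2 + K + K**2 (j(K) = (K**2 - 2) + K = (-2 + K**2) + K = -2 + K + K**2)
b(V, h) = -2 (b(V, h) = -2 - 1 + (-1)**2 = -2 - 1 + 1 = -2)
R = 3/2 (R = -3/(-2) = -3*(-1/2) = 3/2 ≈ 1.5000)
a(-58) - R = -156 - 1*3/2 = -156 - 3/2 = -315/2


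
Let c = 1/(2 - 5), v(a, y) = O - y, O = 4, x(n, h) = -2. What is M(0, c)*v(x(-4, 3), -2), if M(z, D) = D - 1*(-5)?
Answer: 28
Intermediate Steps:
v(a, y) = 4 - y
c = -1/3 (c = 1/(-3) = -1/3 ≈ -0.33333)
M(z, D) = 5 + D (M(z, D) = D + 5 = 5 + D)
M(0, c)*v(x(-4, 3), -2) = (5 - 1/3)*(4 - 1*(-2)) = 14*(4 + 2)/3 = (14/3)*6 = 28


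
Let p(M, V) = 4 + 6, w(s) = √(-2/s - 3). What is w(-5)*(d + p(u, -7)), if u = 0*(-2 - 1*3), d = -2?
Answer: 8*I*√65/5 ≈ 12.9*I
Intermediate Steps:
w(s) = √(-3 - 2/s)
u = 0 (u = 0*(-2 - 3) = 0*(-5) = 0)
p(M, V) = 10
w(-5)*(d + p(u, -7)) = √(-3 - 2/(-5))*(-2 + 10) = √(-3 - 2*(-⅕))*8 = √(-3 + ⅖)*8 = √(-13/5)*8 = (I*√65/5)*8 = 8*I*√65/5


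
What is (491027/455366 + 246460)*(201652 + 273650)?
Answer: 26671570633715937/227683 ≈ 1.1714e+11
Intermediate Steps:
(491027/455366 + 246460)*(201652 + 273650) = (491027*(1/455366) + 246460)*475302 = (491027/455366 + 246460)*475302 = (112229995387/455366)*475302 = 26671570633715937/227683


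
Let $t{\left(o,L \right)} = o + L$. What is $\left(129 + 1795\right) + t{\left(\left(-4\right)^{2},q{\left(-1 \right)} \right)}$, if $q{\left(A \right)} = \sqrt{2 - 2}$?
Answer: $1940$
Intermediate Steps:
$q{\left(A \right)} = 0$ ($q{\left(A \right)} = \sqrt{0} = 0$)
$t{\left(o,L \right)} = L + o$
$\left(129 + 1795\right) + t{\left(\left(-4\right)^{2},q{\left(-1 \right)} \right)} = \left(129 + 1795\right) + \left(0 + \left(-4\right)^{2}\right) = 1924 + \left(0 + 16\right) = 1924 + 16 = 1940$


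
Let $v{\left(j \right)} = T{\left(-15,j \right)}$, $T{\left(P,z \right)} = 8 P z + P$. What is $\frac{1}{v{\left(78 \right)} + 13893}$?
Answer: $\frac{1}{4518} \approx 0.00022134$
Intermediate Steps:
$T{\left(P,z \right)} = P + 8 P z$ ($T{\left(P,z \right)} = 8 P z + P = P + 8 P z$)
$v{\left(j \right)} = -15 - 120 j$ ($v{\left(j \right)} = - 15 \left(1 + 8 j\right) = -15 - 120 j$)
$\frac{1}{v{\left(78 \right)} + 13893} = \frac{1}{\left(-15 - 9360\right) + 13893} = \frac{1}{-9375 + 13893} = \frac{1}{4518}$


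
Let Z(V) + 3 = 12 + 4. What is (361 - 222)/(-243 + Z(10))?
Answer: -139/230 ≈ -0.60435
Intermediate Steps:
Z(V) = 13 (Z(V) = -3 + (12 + 4) = -3 + 16 = 13)
(361 - 222)/(-243 + Z(10)) = (361 - 222)/(-243 + 13) = 139/(-230) = 139*(-1/230) = -139/230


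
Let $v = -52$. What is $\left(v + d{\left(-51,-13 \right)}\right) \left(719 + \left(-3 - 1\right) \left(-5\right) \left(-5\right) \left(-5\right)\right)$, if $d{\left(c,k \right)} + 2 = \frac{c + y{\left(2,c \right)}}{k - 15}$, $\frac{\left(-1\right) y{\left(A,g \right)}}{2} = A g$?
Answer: $- \frac{2029635}{28} \approx -72487.0$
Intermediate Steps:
$y{\left(A,g \right)} = - 2 A g$
$d{\left(c,k \right)} = -2 - \frac{3 c}{-15 + k}$ ($d{\left(c,k \right)} = -2 + \frac{c - 4 c}{k - 15} = -2 + \frac{c - 4 c}{-15 + k} = -2 + \frac{\left(-3\right) c}{-15 + k} = -2 - \frac{3 c}{-15 + k}$)
$\left(v + d{\left(-51,-13 \right)}\right) \left(719 + \left(-3 - 1\right) \left(-5\right) \left(-5\right) \left(-5\right)\right) = \left(-52 + \frac{30 - -153 - -26}{-15 - 13}\right) \left(719 + \left(-3 - 1\right) \left(-5\right) \left(-5\right) \left(-5\right)\right) = \left(-52 + \frac{30 + 153 + 26}{-28}\right) \left(719 + \left(-4\right) \left(-5\right) \left(-5\right) \left(-5\right)\right) = \left(-52 - \frac{209}{28}\right) \left(719 + 20 \left(-5\right) \left(-5\right)\right) = \left(-52 - \frac{209}{28}\right) \left(719 - -500\right) = - \frac{1665 \left(719 + 500\right)}{28} = \left(- \frac{1665}{28}\right) 1219 = - \frac{2029635}{28}$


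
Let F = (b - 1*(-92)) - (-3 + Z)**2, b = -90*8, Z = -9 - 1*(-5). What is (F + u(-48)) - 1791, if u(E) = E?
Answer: -2516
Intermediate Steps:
Z = -4 (Z = -9 + 5 = -4)
b = -720
F = -677 (F = (-720 - 1*(-92)) - (-3 - 4)**2 = (-720 + 92) - 1*(-7)**2 = -628 - 1*49 = -628 - 49 = -677)
(F + u(-48)) - 1791 = (-677 - 48) - 1791 = -725 - 1791 = -2516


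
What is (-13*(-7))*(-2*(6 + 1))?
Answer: -1274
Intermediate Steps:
(-13*(-7))*(-2*(6 + 1)) = 91*(-2*7) = 91*(-14) = -1274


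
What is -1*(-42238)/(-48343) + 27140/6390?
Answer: 104212820/30891177 ≈ 3.3735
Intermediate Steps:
-1*(-42238)/(-48343) + 27140/6390 = 42238*(-1/48343) + 27140*(1/6390) = -42238/48343 + 2714/639 = 104212820/30891177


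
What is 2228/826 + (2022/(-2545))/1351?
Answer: 547060792/202859405 ≈ 2.6967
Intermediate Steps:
2228/826 + (2022/(-2545))/1351 = 2228*(1/826) + (2022*(-1/2545))*(1/1351) = 1114/413 - 2022/2545*1/1351 = 1114/413 - 2022/3438295 = 547060792/202859405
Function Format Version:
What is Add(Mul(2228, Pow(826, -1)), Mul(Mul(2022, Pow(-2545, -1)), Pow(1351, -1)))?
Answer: Rational(547060792, 202859405) ≈ 2.6967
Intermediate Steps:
Add(Mul(2228, Pow(826, -1)), Mul(Mul(2022, Pow(-2545, -1)), Pow(1351, -1))) = Add(Mul(2228, Rational(1, 826)), Mul(Mul(2022, Rational(-1, 2545)), Rational(1, 1351))) = Add(Rational(1114, 413), Mul(Rational(-2022, 2545), Rational(1, 1351))) = Add(Rational(1114, 413), Rational(-2022, 3438295)) = Rational(547060792, 202859405)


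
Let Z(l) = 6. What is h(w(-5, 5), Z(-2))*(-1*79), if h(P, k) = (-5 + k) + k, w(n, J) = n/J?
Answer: -553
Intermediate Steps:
h(P, k) = -5 + 2*k
h(w(-5, 5), Z(-2))*(-1*79) = (-5 + 2*6)*(-1*79) = (-5 + 12)*(-79) = 7*(-79) = -553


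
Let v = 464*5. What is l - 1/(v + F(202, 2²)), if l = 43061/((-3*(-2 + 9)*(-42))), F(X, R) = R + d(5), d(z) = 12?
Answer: 50294807/1030176 ≈ 48.822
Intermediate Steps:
F(X, R) = 12 + R (F(X, R) = R + 12 = 12 + R)
v = 2320
l = 43061/882 (l = 43061/((-3*7*(-42))) = 43061/((-21*(-42))) = 43061/882 ≈ 48.822)
l - 1/(v + F(202, 2²)) = 43061/882 - 1/(2320 + (12 + 2²)) = 43061/882 - 1/(2320 + (12 + 4)) = 43061/882 - 1/(2320 + 16) = 43061/882 - 1/2336 = 50294807/1030176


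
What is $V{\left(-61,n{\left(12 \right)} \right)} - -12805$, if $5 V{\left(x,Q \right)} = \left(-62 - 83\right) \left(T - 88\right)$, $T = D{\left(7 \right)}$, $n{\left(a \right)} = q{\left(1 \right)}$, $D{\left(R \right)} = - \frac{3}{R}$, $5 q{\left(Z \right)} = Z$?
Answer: $\frac{107586}{7} \approx 15369.0$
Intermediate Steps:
$q{\left(Z \right)} = \frac{Z}{5}$
$n{\left(a \right)} = \frac{1}{5}$ ($n{\left(a \right)} = \frac{1}{5} \cdot 1 = \frac{1}{5}$)
$T = - \frac{3}{7} \approx -0.42857$
$V{\left(x,Q \right)} = \frac{17951}{7}$ ($V{\left(x,Q \right)} = \frac{\left(-62 - 83\right) \left(- \frac{3}{7} - 88\right)}{5} = \frac{\left(-145\right) \left(- \frac{619}{7}\right)}{5} = \frac{1}{5} \cdot \frac{89755}{7} = \frac{17951}{7}$)
$V{\left(-61,n{\left(12 \right)} \right)} - -12805 = \frac{17951}{7} - -12805 = \frac{17951}{7} + 12805 = \frac{107586}{7}$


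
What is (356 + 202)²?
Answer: 311364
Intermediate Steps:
(356 + 202)² = 558² = 311364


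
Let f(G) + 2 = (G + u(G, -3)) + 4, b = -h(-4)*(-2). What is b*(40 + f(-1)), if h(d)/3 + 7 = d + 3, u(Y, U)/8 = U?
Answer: -816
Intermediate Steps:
u(Y, U) = 8*U
h(d) = -12 + 3*d (h(d) = -21 + 3*(d + 3) = -21 + 3*(3 + d) = -21 + (9 + 3*d) = -12 + 3*d)
b = -48 (b = -(-12 + 3*(-4))*(-2) = -(-12 - 12)*(-2) = -1*(-24)*(-2) = 24*(-2) = -48)
f(G) = -22 + G (f(G) = -2 + ((G + 8*(-3)) + 4) = -2 + ((G - 24) + 4) = -2 + ((-24 + G) + 4) = -2 + (-20 + G) = -22 + G)
b*(40 + f(-1)) = -48*(40 + (-22 - 1)) = -48*(40 - 23) = -48*17 = -816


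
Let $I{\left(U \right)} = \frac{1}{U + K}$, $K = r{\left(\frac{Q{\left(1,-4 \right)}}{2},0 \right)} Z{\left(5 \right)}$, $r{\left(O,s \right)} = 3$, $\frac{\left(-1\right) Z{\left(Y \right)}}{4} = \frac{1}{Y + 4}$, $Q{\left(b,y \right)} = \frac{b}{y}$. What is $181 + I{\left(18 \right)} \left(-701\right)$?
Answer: $\frac{6947}{50} \approx 138.94$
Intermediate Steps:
$Z{\left(Y \right)} = - \frac{4}{4 + Y}$ ($Z{\left(Y \right)} = - \frac{4}{Y + 4} = - \frac{4}{4 + Y}$)
$K = - \frac{4}{3}$ ($K = 3 \left(- \frac{4}{4 + 5}\right) = 3 \left(- \frac{4}{9}\right) = - \frac{4}{3} \approx -1.3333$)
$I{\left(U \right)} = \frac{1}{- \frac{4}{3} + U}$ ($I{\left(U \right)} = \frac{1}{U - \frac{4}{3}} = \frac{1}{- \frac{4}{3} + U}$)
$181 + I{\left(18 \right)} \left(-701\right) = 181 + \frac{3}{-4 + 3 \cdot 18} \left(-701\right) = 181 + \frac{3}{-4 + 54} \left(-701\right) = 181 + \frac{3}{50} \left(-701\right) = 181 - \frac{2103}{50} = \frac{6947}{50}$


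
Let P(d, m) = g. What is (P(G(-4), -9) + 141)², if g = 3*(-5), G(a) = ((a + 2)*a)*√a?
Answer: 15876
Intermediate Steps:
G(a) = a^(3/2)*(2 + a) (G(a) = ((2 + a)*a)*√a = (a*(2 + a))*√a = a^(3/2)*(2 + a))
g = -15
P(d, m) = -15
(P(G(-4), -9) + 141)² = (-15 + 141)² = 126² = 15876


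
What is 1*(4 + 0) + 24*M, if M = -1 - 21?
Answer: -524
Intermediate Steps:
M = -22
1*(4 + 0) + 24*M = 1*(4 + 0) + 24*(-22) = 1*4 - 528 = 4 - 528 = -524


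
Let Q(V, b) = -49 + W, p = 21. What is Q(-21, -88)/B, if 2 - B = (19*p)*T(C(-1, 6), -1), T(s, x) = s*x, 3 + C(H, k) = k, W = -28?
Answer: -7/109 ≈ -0.064220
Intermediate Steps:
C(H, k) = -3 + k
Q(V, b) = -77 (Q(V, b) = -49 - 28 = -77)
B = 1199 (B = 2 - 19*21*(-3 + 6)*(-1) = 2 - 399*3*(-1) = 2 - 399*(-3) = 2 - 1*(-1197) = 2 + 1197 = 1199)
Q(-21, -88)/B = -77/1199 = -77*1/1199 = -7/109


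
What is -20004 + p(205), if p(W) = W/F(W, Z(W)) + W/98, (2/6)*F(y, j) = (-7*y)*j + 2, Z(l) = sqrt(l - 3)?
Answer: -1223049209006693/61146626562 - 294175*sqrt(202)/1247890338 ≈ -20002.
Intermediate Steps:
Z(l) = sqrt(-3 + l)
F(y, j) = 6 - 21*j*y (F(y, j) = 3*((-7*y)*j + 2) = 3*(-7*j*y + 2) = 3*(2 - 7*j*y) = 6 - 21*j*y)
p(W) = W/98 + W/(6 - 21*W*sqrt(-3 + W)) (p(W) = W/(6 - 21*sqrt(-3 + W)*W) + W/98 = W/(6 - 21*W*sqrt(-3 + W)) + W*(1/98) = W/(6 - 21*W*sqrt(-3 + W)) + W/98 = W/98 + W/(6 - 21*W*sqrt(-3 + W)))
-20004 + p(205) = -20004 + (1/294)*205*(-104 + 21*205*sqrt(-3 + 205))/(-2 + 7*205*sqrt(-3 + 205)) = -20004 + (1/294)*205*(-104 + 21*205*sqrt(202))/(-2 + 7*205*sqrt(202)) = -20004 + (1/294)*205*(-104 + 4305*sqrt(202))/(-2 + 1435*sqrt(202)) = -20004 + 205*(-104 + 4305*sqrt(202))/(294*(-2 + 1435*sqrt(202)))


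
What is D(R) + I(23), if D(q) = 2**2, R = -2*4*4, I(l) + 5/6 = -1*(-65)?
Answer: 409/6 ≈ 68.167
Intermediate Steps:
I(l) = 385/6 (I(l) = -5/6 - 1*(-65) = -5/6 + 65 = 385/6)
R = -32 (R = -8*4 = -32)
D(q) = 4
D(R) + I(23) = 4 + 385/6 = 409/6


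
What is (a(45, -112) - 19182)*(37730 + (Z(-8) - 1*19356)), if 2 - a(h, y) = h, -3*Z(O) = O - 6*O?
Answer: -1058951450/3 ≈ -3.5298e+8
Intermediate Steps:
Z(O) = 5*O/3 (Z(O) = -(O - 6*O)/3 = -(-5)*O/3 = 5*O/3)
a(h, y) = 2 - h
(a(45, -112) - 19182)*(37730 + (Z(-8) - 1*19356)) = ((2 - 1*45) - 19182)*(37730 + ((5/3)*(-8) - 1*19356)) = ((2 - 45) - 19182)*(37730 + (-40/3 - 19356)) = (-43 - 19182)*(37730 - 58108/3) = -19225*55082/3 = -1058951450/3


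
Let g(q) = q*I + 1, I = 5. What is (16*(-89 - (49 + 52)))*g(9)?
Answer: -139840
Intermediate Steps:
g(q) = 1 + 5*q (g(q) = q*5 + 1 = 5*q + 1 = 1 + 5*q)
(16*(-89 - (49 + 52)))*g(9) = (16*(-89 - (49 + 52)))*(1 + 5*9) = (16*(-89 - 1*101))*(1 + 45) = (16*(-89 - 101))*46 = (16*(-190))*46 = -3040*46 = -139840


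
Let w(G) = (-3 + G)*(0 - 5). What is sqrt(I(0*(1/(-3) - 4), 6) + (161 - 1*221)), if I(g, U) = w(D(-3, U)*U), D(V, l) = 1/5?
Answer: I*sqrt(51) ≈ 7.1414*I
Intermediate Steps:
D(V, l) = 1/5
w(G) = 15 - 5*G (w(G) = (-3 + G)*(-5) = 15 - 5*G)
I(g, U) = 15 - U
sqrt(I(0*(1/(-3) - 4), 6) + (161 - 1*221)) = sqrt((15 - 1*6) + (161 - 1*221)) = sqrt((15 - 6) + (161 - 221)) = sqrt(9 - 60) = sqrt(-51) = I*sqrt(51)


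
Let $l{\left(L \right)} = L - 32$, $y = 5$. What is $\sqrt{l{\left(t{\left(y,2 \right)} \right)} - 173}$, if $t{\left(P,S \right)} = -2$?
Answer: $3 i \sqrt{23} \approx 14.387 i$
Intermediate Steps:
$l{\left(L \right)} = -32 + L$ ($l{\left(L \right)} = L - 32 = -32 + L$)
$\sqrt{l{\left(t{\left(y,2 \right)} \right)} - 173} = \sqrt{\left(-32 - 2\right) - 173} = \sqrt{-34 - 173} = \sqrt{-207} = 3 i \sqrt{23}$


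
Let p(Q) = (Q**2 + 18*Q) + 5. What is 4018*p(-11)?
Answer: -289296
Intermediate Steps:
p(Q) = 5 + Q**2 + 18*Q
4018*p(-11) = 4018*(5 + (-11)**2 + 18*(-11)) = 4018*(5 + 121 - 198) = 4018*(-72) = -289296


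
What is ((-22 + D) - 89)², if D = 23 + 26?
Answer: 3844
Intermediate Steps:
D = 49
((-22 + D) - 89)² = ((-22 + 49) - 89)² = (27 - 89)² = (-62)² = 3844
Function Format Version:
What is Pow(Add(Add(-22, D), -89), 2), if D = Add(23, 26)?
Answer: 3844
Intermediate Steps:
D = 49
Pow(Add(Add(-22, D), -89), 2) = Pow(Add(Add(-22, 49), -89), 2) = Pow(Add(27, -89), 2) = Pow(-62, 2) = 3844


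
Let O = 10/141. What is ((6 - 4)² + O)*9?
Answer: 1722/47 ≈ 36.638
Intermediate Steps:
O = 10/141 (O = 10*(1/141) = 10/141 ≈ 0.070922)
((6 - 4)² + O)*9 = ((6 - 4)² + 10/141)*9 = (2² + 10/141)*9 = (4 + 10/141)*9 = (574/141)*9 = 1722/47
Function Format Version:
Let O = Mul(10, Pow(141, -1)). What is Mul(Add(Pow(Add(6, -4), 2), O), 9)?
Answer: Rational(1722, 47) ≈ 36.638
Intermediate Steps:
O = Rational(10, 141) (O = Mul(10, Rational(1, 141)) = Rational(10, 141) ≈ 0.070922)
Mul(Add(Pow(Add(6, -4), 2), O), 9) = Mul(Add(Pow(Add(6, -4), 2), Rational(10, 141)), 9) = Mul(Add(Pow(2, 2), Rational(10, 141)), 9) = Mul(Add(4, Rational(10, 141)), 9) = Mul(Rational(574, 141), 9) = Rational(1722, 47)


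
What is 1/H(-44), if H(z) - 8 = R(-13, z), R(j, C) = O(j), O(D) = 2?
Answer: 1/10 ≈ 0.10000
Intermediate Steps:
R(j, C) = 2
H(z) = 10 (H(z) = 8 + 2 = 10)
1/H(-44) = 1/10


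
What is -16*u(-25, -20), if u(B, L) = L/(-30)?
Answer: -32/3 ≈ -10.667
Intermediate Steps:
u(B, L) = -L/30 (u(B, L) = L*(-1/30) = -L/30)
-16*u(-25, -20) = -(-8)*(-20)/15 = -16*2/3 = -32/3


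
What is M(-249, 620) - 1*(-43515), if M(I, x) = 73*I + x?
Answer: 25958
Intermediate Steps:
M(I, x) = x + 73*I
M(-249, 620) - 1*(-43515) = (620 + 73*(-249)) - 1*(-43515) = (620 - 18177) + 43515 = -17557 + 43515 = 25958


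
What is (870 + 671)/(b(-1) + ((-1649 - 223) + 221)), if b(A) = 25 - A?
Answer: -1541/1625 ≈ -0.94831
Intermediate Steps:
(870 + 671)/(b(-1) + ((-1649 - 223) + 221)) = (870 + 671)/((25 - 1*(-1)) + ((-1649 - 223) + 221)) = 1541/((25 + 1) + (-1872 + 221)) = 1541/(26 - 1651) = 1541/(-1625) = 1541*(-1/1625) = -1541/1625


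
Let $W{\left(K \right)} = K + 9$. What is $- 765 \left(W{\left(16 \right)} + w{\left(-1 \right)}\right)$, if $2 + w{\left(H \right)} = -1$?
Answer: $-16830$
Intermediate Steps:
$w{\left(H \right)} = -3$ ($w{\left(H \right)} = -2 - 1 = -3$)
$W{\left(K \right)} = 9 + K$
$- 765 \left(W{\left(16 \right)} + w{\left(-1 \right)}\right) = - 765 \left(\left(9 + 16\right) - 3\right) = - 765 \left(25 - 3\right) = \left(-765\right) 22 = -16830$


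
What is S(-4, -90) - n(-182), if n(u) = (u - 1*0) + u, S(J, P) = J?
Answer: 360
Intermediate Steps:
n(u) = 2*u (n(u) = (u + 0) + u = u + u = 2*u)
S(-4, -90) - n(-182) = -4 - 2*(-182) = -4 - 1*(-364) = -4 + 364 = 360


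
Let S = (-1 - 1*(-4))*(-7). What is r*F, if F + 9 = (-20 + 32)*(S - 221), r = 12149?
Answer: -35390037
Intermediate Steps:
S = -21 (S = (-1 + 4)*(-7) = 3*(-7) = -21)
F = -2913 (F = -9 + (-20 + 32)*(-21 - 221) = -9 + 12*(-242) = -9 - 2904 = -2913)
r*F = 12149*(-2913) = -35390037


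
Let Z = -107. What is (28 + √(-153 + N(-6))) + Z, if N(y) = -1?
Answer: -79 + I*√154 ≈ -79.0 + 12.41*I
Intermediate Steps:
(28 + √(-153 + N(-6))) + Z = (28 + √(-153 - 1)) - 107 = (28 + √(-154)) - 107 = (28 + I*√154) - 107 = -79 + I*√154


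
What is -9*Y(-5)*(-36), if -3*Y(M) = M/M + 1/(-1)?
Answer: 0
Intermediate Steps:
Y(M) = 0 (Y(M) = -(M/M + 1/(-1))/3 = -(1 + 1*(-1))/3 = -(1 - 1)/3 = -⅓*0 = 0)
-9*Y(-5)*(-36) = -9*0*(-36) = 0*(-36) = 0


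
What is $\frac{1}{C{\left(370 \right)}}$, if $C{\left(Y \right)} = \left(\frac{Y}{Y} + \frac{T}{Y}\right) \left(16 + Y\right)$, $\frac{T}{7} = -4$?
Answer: $\frac{185}{66006} \approx 0.0028028$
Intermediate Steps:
$T = -28$ ($T = 7 \left(-4\right) = -28$)
$C{\left(Y \right)} = \left(1 - \frac{28}{Y}\right) \left(16 + Y\right)$ ($C{\left(Y \right)} = \left(\frac{Y}{Y} - \frac{28}{Y}\right) \left(16 + Y\right) = \left(1 - \frac{28}{Y}\right) \left(16 + Y\right)$)
$\frac{1}{C{\left(370 \right)}} = \frac{1}{-12 + 370 - \frac{448}{370}} = \frac{1}{-12 + 370 - \frac{224}{185}} = \frac{1}{\frac{66006}{185}} = \frac{185}{66006}$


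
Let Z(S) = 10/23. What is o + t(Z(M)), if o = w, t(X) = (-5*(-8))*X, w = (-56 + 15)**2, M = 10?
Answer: 39063/23 ≈ 1698.4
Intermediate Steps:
Z(S) = 10/23 (Z(S) = 10*(1/23) = 10/23)
w = 1681 (w = (-41)**2 = 1681)
t(X) = 40*X
o = 1681
o + t(Z(M)) = 1681 + 40*(10/23) = 1681 + 400/23 = 39063/23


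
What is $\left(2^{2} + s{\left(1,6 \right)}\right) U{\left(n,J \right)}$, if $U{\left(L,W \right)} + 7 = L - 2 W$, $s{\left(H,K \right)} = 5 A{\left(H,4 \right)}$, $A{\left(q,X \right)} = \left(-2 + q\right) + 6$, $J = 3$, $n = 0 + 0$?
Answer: $-377$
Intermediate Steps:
$n = 0$
$A{\left(q,X \right)} = 4 + q$
$s{\left(H,K \right)} = 20 + 5 H$ ($s{\left(H,K \right)} = 5 \left(4 + H\right) = 20 + 5 H$)
$U{\left(L,W \right)} = -7 + L - 2 W$ ($U{\left(L,W \right)} = -7 + \left(L - 2 W\right) = -7 + L - 2 W$)
$\left(2^{2} + s{\left(1,6 \right)}\right) U{\left(n,J \right)} = \left(2^{2} + \left(20 + 5 \cdot 1\right)\right) \left(-7 + 0 - 6\right) = \left(4 + \left(20 + 5\right)\right) \left(-7 + 0 - 6\right) = \left(4 + 25\right) \left(-13\right) = 29 \left(-13\right) = -377$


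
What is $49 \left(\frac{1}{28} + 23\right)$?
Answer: $\frac{4515}{4} \approx 1128.8$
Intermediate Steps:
$49 \left(\frac{1}{28} + 23\right) = 49 \cdot \frac{645}{28} = \frac{4515}{4}$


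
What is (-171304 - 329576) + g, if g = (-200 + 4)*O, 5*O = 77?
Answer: -2519492/5 ≈ -5.0390e+5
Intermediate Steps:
O = 77/5 (O = (1/5)*77 = 77/5 ≈ 15.400)
g = -15092/5 (g = (-200 + 4)*(77/5) = -196*77/5 = -15092/5 ≈ -3018.4)
(-171304 - 329576) + g = (-171304 - 329576) - 15092/5 = -500880 - 15092/5 = -2519492/5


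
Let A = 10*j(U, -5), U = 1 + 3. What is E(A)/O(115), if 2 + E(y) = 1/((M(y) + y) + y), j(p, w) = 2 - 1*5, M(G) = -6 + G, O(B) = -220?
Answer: 193/21120 ≈ 0.0091383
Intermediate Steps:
U = 4
j(p, w) = -3 (j(p, w) = 2 - 5 = -3)
A = -30 (A = 10*(-3) = -30)
E(y) = -2 + 1/(-6 + 3*y) (E(y) = -2 + 1/(((-6 + y) + y) + y) = -2 + 1/((-6 + 2*y) + y) = -2 + 1/(-6 + 3*y))
E(A)/O(115) = ((13 - 6*(-30))/(3*(-2 - 30)))/(-220) = ((⅓)*(13 + 180)/(-32))*(-1/220) = ((⅓)*(-1/32)*193)*(-1/220) = -193/96*(-1/220) = 193/21120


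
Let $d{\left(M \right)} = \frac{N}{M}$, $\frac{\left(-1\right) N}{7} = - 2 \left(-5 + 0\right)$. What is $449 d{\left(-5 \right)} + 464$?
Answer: $6750$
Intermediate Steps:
$N = -70$ ($N = - 7 \left(- 2 \left(-5 + 0\right)\right) = - 7 \left(\left(-2\right) \left(-5\right)\right) = \left(-7\right) 10 = -70$)
$d{\left(M \right)} = - \frac{70}{M}$
$449 d{\left(-5 \right)} + 464 = 449 \left(- \frac{70}{-5}\right) + 464 = 449 \left(\left(-70\right) \left(- \frac{1}{5}\right)\right) + 464 = 449 \cdot 14 + 464 = 6286 + 464 = 6750$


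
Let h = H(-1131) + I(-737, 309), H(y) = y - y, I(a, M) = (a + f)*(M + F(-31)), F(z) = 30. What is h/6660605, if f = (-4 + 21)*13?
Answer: -174924/6660605 ≈ -0.026262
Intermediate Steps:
f = 221 (f = 17*13 = 221)
I(a, M) = (30 + M)*(221 + a) (I(a, M) = (a + 221)*(M + 30) = (221 + a)*(30 + M) = (30 + M)*(221 + a))
H(y) = 0
h = -174924 (h = 0 + (6630 + 30*(-737) + 221*309 + 309*(-737)) = 0 + (6630 - 22110 + 68289 - 227733) = 0 - 174924 = -174924)
h/6660605 = -174924/6660605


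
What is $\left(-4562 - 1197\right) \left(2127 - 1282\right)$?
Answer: $-4866355$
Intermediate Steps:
$\left(-4562 - 1197\right) \left(2127 - 1282\right) = \left(-5759\right) 845 = -4866355$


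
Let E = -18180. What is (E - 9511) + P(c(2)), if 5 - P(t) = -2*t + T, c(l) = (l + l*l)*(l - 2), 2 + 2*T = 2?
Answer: -27686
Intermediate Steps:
T = 0 (T = -1 + (1/2)*2 = -1 + 1 = 0)
c(l) = (-2 + l)*(l + l**2) (c(l) = (l + l**2)*(-2 + l) = (-2 + l)*(l + l**2))
P(t) = 5 + 2*t (P(t) = 5 - (-2*t + 0) = 5 - (-2)*t = 5 + 2*t)
(E - 9511) + P(c(2)) = (-18180 - 9511) + (5 + 2*(2*(-2 + 2**2 - 1*2))) = -27691 + (5 + 2*(2*(-2 + 4 - 2))) = -27691 + (5 + 2*(2*0)) = -27691 + (5 + 2*0) = -27691 + (5 + 0) = -27691 + 5 = -27686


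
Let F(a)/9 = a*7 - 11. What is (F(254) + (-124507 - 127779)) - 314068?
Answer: -550451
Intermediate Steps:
F(a) = -99 + 63*a (F(a) = 9*(a*7 - 11) = 9*(7*a - 11) = 9*(-11 + 7*a) = -99 + 63*a)
(F(254) + (-124507 - 127779)) - 314068 = ((-99 + 63*254) + (-124507 - 127779)) - 314068 = ((-99 + 16002) - 252286) - 314068 = (15903 - 252286) - 314068 = -236383 - 314068 = -550451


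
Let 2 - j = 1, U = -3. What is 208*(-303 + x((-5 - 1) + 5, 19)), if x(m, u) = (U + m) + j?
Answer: -63648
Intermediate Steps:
j = 1 (j = 2 - 1*1 = 2 - 1 = 1)
x(m, u) = -2 + m (x(m, u) = (-3 + m) + 1 = -2 + m)
208*(-303 + x((-5 - 1) + 5, 19)) = 208*(-303 + (-2 + ((-5 - 1) + 5))) = 208*(-303 + (-2 + (-6 + 5))) = 208*(-303 + (-2 - 1)) = 208*(-303 - 3) = 208*(-306) = -63648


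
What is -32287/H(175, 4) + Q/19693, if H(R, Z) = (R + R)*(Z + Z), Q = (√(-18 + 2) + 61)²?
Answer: -625453891/55140400 + 488*I/19693 ≈ -11.343 + 0.02478*I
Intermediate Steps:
Q = (61 + 4*I)² (Q = (√(-16) + 61)² = (4*I + 61)² = (61 + 4*I)² ≈ 3705.0 + 488.0*I)
H(R, Z) = 4*R*Z (H(R, Z) = (2*R)*(2*Z) = 4*R*Z)
-32287/H(175, 4) + Q/19693 = -32287/(4*175*4) + (3705 + 488*I)/19693 = -32287/2800 + (3705 + 488*I)*(1/19693) = -32287*1/2800 + (3705/19693 + 488*I/19693) = -32287/2800 + (3705/19693 + 488*I/19693) = -625453891/55140400 + 488*I/19693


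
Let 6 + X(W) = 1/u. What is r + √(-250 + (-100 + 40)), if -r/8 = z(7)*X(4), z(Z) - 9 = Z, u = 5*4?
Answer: 3808/5 + I*√310 ≈ 761.6 + 17.607*I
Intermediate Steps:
u = 20
z(Z) = 9 + Z
X(W) = -119/20 (X(W) = -6 + 1/20 = -119/20)
r = 3808/5 (r = -8*(9 + 7)*(-119)/20 = -128*(-119)/20 = -8*(-476/5) = 3808/5 ≈ 761.60)
r + √(-250 + (-100 + 40)) = 3808/5 + √(-250 + (-100 + 40)) = 3808/5 + √(-250 - 60) = 3808/5 + √(-310) = 3808/5 + I*√310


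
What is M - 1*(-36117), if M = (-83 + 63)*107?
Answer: 33977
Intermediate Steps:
M = -2140 (M = -20*107 = -2140)
M - 1*(-36117) = -2140 - 1*(-36117) = -2140 + 36117 = 33977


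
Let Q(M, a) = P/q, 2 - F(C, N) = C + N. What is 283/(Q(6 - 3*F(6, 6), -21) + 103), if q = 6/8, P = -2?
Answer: 849/301 ≈ 2.8206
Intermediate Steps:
q = ¾ (q = 6*(⅛) = ¾ ≈ 0.75000)
F(C, N) = 2 - C - N (F(C, N) = 2 - (C + N) = 2 + (-C - N) = 2 - C - N)
Q(M, a) = -8/3 (Q(M, a) = -2/¾ = -2*4/3 = -8/3)
283/(Q(6 - 3*F(6, 6), -21) + 103) = 283/(-8/3 + 103) = 283/(301/3) = 283*(3/301) = 849/301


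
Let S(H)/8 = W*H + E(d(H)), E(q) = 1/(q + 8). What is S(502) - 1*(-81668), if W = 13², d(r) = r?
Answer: 193894864/255 ≈ 7.6037e+5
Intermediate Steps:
W = 169
E(q) = 1/(8 + q)
S(H) = 8/(8 + H) + 1352*H (S(H) = 8*(169*H + 1/(8 + H)) = 8*(1/(8 + H) + 169*H) = 8/(8 + H) + 1352*H)
S(502) - 1*(-81668) = 8*(1 + 169*502*(8 + 502))/(8 + 502) - 1*(-81668) = 8*(1 + 169*502*510)/510 + 81668 = 8*(1/510)*(1 + 43267380) + 81668 = 8*(1/510)*43267381 + 81668 = 173069524/255 + 81668 = 193894864/255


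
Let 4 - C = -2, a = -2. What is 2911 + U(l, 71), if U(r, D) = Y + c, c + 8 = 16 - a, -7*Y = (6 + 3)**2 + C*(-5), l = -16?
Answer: 20396/7 ≈ 2913.7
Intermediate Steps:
C = 6 (C = 4 - 1*(-2) = 4 + 2 = 6)
Y = -51/7 (Y = -((6 + 3)**2 + 6*(-5))/7 = -(9**2 - 30)/7 = -(81 - 30)/7 = -1/7*51 = -51/7 ≈ -7.2857)
c = 10 (c = -8 + (16 - 1*(-2)) = -8 + (16 + 2) = -8 + 18 = 10)
U(r, D) = 19/7 (U(r, D) = -51/7 + 10 = 19/7)
2911 + U(l, 71) = 2911 + 19/7 = 20396/7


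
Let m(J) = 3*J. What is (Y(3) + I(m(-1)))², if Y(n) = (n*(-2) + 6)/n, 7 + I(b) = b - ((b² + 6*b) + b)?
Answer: 4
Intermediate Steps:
I(b) = -7 - b² - 6*b (I(b) = -7 + (b - ((b² + 6*b) + b)) = -7 + (b - (b² + 7*b)) = -7 + (b + (-b² - 7*b)) = -7 + (-b² - 6*b) = -7 - b² - 6*b)
Y(n) = (6 - 2*n)/n (Y(n) = (-2*n + 6)/n = (6 - 2*n)/n)
(Y(3) + I(m(-1)))² = ((-2 + 6/3) + (-7 - (3*(-1))² - 18*(-1)))² = ((-2 + 6*(⅓)) + (-7 - 1*(-3)² - 6*(-3)))² = ((-2 + 2) + (-7 - 1*9 + 18))² = (0 + (-7 - 9 + 18))² = (0 + 2)² = 2² = 4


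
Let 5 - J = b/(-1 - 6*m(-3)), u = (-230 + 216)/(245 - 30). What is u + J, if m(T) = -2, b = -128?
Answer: 39191/2365 ≈ 16.571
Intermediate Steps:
u = -14/215 ≈ -0.065116
J = 183/11 (J = 5 - (-128)/(-1 - 6*(-2)) = 5 - (-128)/(-1 + 12) = 5 - (-128)/11 = 5 - 1*(-128/11) = 5 + 128/11 = 183/11 ≈ 16.636)
u + J = -14/215 + 183/11 = 39191/2365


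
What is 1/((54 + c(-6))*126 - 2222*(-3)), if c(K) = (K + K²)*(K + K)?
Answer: -1/31890 ≈ -3.1358e-5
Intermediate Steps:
c(K) = 2*K*(K + K²) (c(K) = (K + K²)*(2*K) = 2*K*(K + K²))
1/((54 + c(-6))*126 - 2222*(-3)) = 1/((54 + 2*(-6)²*(1 - 6))*126 - 2222*(-3)) = 1/((54 + 2*36*(-5))*126 + 6666) = 1/((54 - 360)*126 + 6666) = 1/(-306*126 + 6666) = 1/(-38556 + 6666) = 1/(-31890) = -1/31890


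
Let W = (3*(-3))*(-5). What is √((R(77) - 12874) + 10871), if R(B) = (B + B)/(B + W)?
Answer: I*√7448466/61 ≈ 44.741*I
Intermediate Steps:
W = 45 (W = -9*(-5) = 45)
R(B) = 2*B/(45 + B) (R(B) = (B + B)/(B + 45) = (2*B)/(45 + B) = 2*B/(45 + B))
√((R(77) - 12874) + 10871) = √((2*77/(45 + 77) - 12874) + 10871) = √((2*77/122 - 12874) + 10871) = √((2*77*(1/122) - 12874) + 10871) = √((77/61 - 12874) + 10871) = √(-785237/61 + 10871) = √(-122106/61) = I*√7448466/61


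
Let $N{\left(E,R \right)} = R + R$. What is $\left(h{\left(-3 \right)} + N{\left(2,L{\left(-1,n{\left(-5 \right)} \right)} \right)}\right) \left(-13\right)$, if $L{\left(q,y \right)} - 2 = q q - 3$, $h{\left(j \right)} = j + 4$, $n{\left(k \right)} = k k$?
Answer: $-13$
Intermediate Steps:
$n{\left(k \right)} = k^{2}$
$h{\left(j \right)} = 4 + j$
$L{\left(q,y \right)} = -1 + q^{2}$ ($L{\left(q,y \right)} = 2 + \left(q q - 3\right) = 2 + \left(q^{2} - 3\right) = 2 + \left(-3 + q^{2}\right) = -1 + q^{2}$)
$N{\left(E,R \right)} = 2 R$
$\left(h{\left(-3 \right)} + N{\left(2,L{\left(-1,n{\left(-5 \right)} \right)} \right)}\right) \left(-13\right) = \left(\left(4 - 3\right) + 2 \left(-1 + \left(-1\right)^{2}\right)\right) \left(-13\right) = \left(1 + 2 \left(-1 + 1\right)\right) \left(-13\right) = \left(1 + 2 \cdot 0\right) \left(-13\right) = \left(1 + 0\right) \left(-13\right) = 1 \left(-13\right) = -13$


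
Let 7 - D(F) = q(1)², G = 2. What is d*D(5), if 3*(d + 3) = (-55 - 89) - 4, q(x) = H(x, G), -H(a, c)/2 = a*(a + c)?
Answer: 4553/3 ≈ 1517.7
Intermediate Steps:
H(a, c) = -2*a*(a + c)
q(x) = -2*x*(2 + x) (q(x) = -2*x*(x + 2) = -2*x*(2 + x))
D(F) = -29 (D(F) = 7 - (-2*1*(2 + 1))² = 7 - (-2*1*3)² = 7 - 1*(-6)² = 7 - 1*36 = 7 - 36 = -29)
d = -157/3 (d = -3 + ((-55 - 89) - 4)/3 = -3 + (-144 - 4)/3 = -3 + (⅓)*(-148) = -3 - 148/3 = -157/3 ≈ -52.333)
d*D(5) = -157/3*(-29) = 4553/3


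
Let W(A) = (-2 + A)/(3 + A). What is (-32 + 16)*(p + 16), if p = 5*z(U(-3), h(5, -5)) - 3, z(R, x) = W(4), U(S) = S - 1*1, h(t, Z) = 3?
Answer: -1616/7 ≈ -230.86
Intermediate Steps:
U(S) = -1 + S (U(S) = S - 1 = -1 + S)
W(A) = (-2 + A)/(3 + A)
z(R, x) = 2/7 (z(R, x) = (-2 + 4)/(3 + 4) = 2/7)
p = -11/7 (p = 5*(2/7) - 3 = 10/7 - 3 = -11/7 ≈ -1.5714)
(-32 + 16)*(p + 16) = (-32 + 16)*(-11/7 + 16) = -16*101/7 = -1616/7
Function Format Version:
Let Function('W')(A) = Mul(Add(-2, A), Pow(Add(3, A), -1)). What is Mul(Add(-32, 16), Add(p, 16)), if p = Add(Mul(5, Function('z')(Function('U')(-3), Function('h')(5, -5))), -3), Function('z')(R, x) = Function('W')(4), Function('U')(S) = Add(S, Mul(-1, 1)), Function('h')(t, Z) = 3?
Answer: Rational(-1616, 7) ≈ -230.86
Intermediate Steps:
Function('U')(S) = Add(-1, S) (Function('U')(S) = Add(S, -1) = Add(-1, S))
Function('W')(A) = Mul(Pow(Add(3, A), -1), Add(-2, A))
Function('z')(R, x) = Rational(2, 7) (Function('z')(R, x) = Mul(Pow(Add(3, 4), -1), Add(-2, 4)) = Mul(Pow(7, -1), 2) = Mul(Rational(1, 7), 2) = Rational(2, 7))
p = Rational(-11, 7) (p = Add(Mul(5, Rational(2, 7)), -3) = Add(Rational(10, 7), -3) = Rational(-11, 7) ≈ -1.5714)
Mul(Add(-32, 16), Add(p, 16)) = Mul(Add(-32, 16), Add(Rational(-11, 7), 16)) = Mul(-16, Rational(101, 7)) = Rational(-1616, 7)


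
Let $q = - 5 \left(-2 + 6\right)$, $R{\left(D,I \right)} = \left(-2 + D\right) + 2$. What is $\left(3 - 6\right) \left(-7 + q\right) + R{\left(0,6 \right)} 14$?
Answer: $81$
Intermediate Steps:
$R{\left(D,I \right)} = D$
$q = -20$ ($q = \left(-5\right) 4 = -20$)
$\left(3 - 6\right) \left(-7 + q\right) + R{\left(0,6 \right)} 14 = \left(3 - 6\right) \left(-7 - 20\right) + 0 \cdot 14 = \left(-3\right) \left(-27\right) + 0 = 81 + 0 = 81$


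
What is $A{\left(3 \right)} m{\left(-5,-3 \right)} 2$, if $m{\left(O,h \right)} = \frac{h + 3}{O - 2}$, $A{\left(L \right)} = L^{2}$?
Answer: $0$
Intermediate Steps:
$m{\left(O,h \right)} = \frac{3 + h}{-2 + O}$
$A{\left(3 \right)} m{\left(-5,-3 \right)} 2 = 3^{2} \frac{3 - 3}{-2 - 5} \cdot 2 = 9 \frac{1}{-7} \cdot 0 \cdot 2 = 9 \left(\left(- \frac{1}{7}\right) 0\right) 2 = 9 \cdot 0 \cdot 2 = 0 \cdot 2 = 0$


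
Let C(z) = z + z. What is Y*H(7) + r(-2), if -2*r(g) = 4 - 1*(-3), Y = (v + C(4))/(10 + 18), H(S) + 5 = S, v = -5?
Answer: -23/7 ≈ -3.2857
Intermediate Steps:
H(S) = -5 + S
C(z) = 2*z
Y = 3/28 (Y = (-5 + 2*4)/(10 + 18) = (-5 + 8)/28 = 3*(1/28) = 3/28 ≈ 0.10714)
r(g) = -7/2 (r(g) = -(4 - 1*(-3))/2 = -(4 + 3)/2 = -1/2*7 = -7/2)
Y*H(7) + r(-2) = 3*(-5 + 7)/28 - 7/2 = (3/28)*2 - 7/2 = 3/14 - 7/2 = -23/7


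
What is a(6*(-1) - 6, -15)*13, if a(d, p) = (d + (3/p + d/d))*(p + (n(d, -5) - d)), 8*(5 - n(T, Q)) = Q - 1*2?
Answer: -2093/5 ≈ -418.60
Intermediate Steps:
n(T, Q) = 21/4 - Q/8 (n(T, Q) = 5 - (Q - 1*2)/8 = 5 - (Q - 2)/8 = 5 - (-2 + Q)/8 = 5 + (¼ - Q/8) = 21/4 - Q/8)
a(d, p) = (1 + d + 3/p)*(47/8 + p - d) (a(d, p) = (d + (3/p + d/d))*(p + ((21/4 - ⅛*(-5)) - d)) = (d + (3/p + 1))*(p + ((21/4 + 5/8) - d)) = (d + (1 + 3/p))*(p + (47/8 - d)) = (1 + d + 3/p)*(47/8 + p - d))
a(6*(-1) - 6, -15)*13 = (71/8 - 15 - (6*(-1) - 6)² + 39*(6*(-1) - 6)/8 + (141/8)/(-15) + (6*(-1) - 6)*(-15) - 3*(6*(-1) - 6)/(-15))*13 = (71/8 - 15 - (-6 - 6)² + 39*(-6 - 6)/8 + (141/8)*(-1/15) + (-6 - 6)*(-15) - 3*(-6 - 6)*(-1/15))*13 = (71/8 - 15 - 1*(-12)² + (39/8)*(-12) - 47/40 - 12*(-15) - 3*(-12)*(-1/15))*13 = (71/8 - 15 - 1*144 - 117/2 - 47/40 + 180 - 12/5)*13 = (71/8 - 15 - 144 - 117/2 - 47/40 + 180 - 12/5)*13 = -161/5*13 = -2093/5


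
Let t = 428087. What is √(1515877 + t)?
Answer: 6*√53999 ≈ 1394.3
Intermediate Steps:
√(1515877 + t) = √(1515877 + 428087) = √1943964 = 6*√53999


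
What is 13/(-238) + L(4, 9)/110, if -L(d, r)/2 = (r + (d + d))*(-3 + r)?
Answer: -24991/13090 ≈ -1.9092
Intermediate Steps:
L(d, r) = -2*(-3 + r)*(r + 2*d) (L(d, r) = -2*(r + (d + d))*(-3 + r) = -2*(r + 2*d)*(-3 + r) = -2*(-3 + r)*(r + 2*d))
13/(-238) + L(4, 9)/110 = 13/(-238) + (-2*9² + 6*9 + 12*4 - 4*4*9)/110 = 13*(-1/238) + (-2*81 + 54 + 48 - 144)*(1/110) = -13/238 + (-162 + 54 + 48 - 144)*(1/110) = -13/238 - 204*1/110 = -13/238 - 102/55 = -24991/13090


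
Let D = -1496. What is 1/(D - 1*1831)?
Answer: -1/3327 ≈ -0.00030057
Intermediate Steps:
1/(D - 1*1831) = 1/(-1496 - 1*1831) = 1/(-1496 - 1831) = 1/(-3327) = -1/3327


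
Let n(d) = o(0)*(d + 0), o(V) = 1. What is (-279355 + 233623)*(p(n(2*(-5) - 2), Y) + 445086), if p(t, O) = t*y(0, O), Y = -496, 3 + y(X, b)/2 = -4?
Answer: -20362355928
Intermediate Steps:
y(X, b) = -14 (y(X, b) = -6 + 2*(-4) = -6 - 8 = -14)
n(d) = d (n(d) = 1*(d + 0) = 1*d = d)
p(t, O) = -14*t (p(t, O) = t*(-14) = -14*t)
(-279355 + 233623)*(p(n(2*(-5) - 2), Y) + 445086) = (-279355 + 233623)*(-14*(2*(-5) - 2) + 445086) = -45732*(-14*(-10 - 2) + 445086) = -45732*(-14*(-12) + 445086) = -45732*(168 + 445086) = -45732*445254 = -20362355928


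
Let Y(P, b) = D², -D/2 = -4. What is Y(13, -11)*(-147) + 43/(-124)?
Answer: -1166635/124 ≈ -9408.3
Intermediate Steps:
D = 8 (D = -2*(-4) = 8)
Y(P, b) = 64 (Y(P, b) = 8² = 64)
Y(13, -11)*(-147) + 43/(-124) = 64*(-147) + 43/(-124) = -9408 + 43*(-1/124) = -9408 - 43/124 = -1166635/124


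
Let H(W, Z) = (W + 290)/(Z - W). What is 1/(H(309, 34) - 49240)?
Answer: -275/13541599 ≈ -2.0308e-5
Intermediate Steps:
H(W, Z) = (290 + W)/(Z - W)
1/(H(309, 34) - 49240) = 1/((-290 - 1*309)/(309 - 1*34) - 49240) = 1/((-290 - 309)/(309 - 34) - 49240) = 1/(-599/275 - 49240) = 1/(-13541599/275) = -275/13541599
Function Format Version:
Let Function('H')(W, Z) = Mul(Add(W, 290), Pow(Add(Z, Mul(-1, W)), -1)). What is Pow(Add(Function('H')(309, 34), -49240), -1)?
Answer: Rational(-275, 13541599) ≈ -2.0308e-5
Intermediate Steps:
Function('H')(W, Z) = Mul(Pow(Add(Z, Mul(-1, W)), -1), Add(290, W)) (Function('H')(W, Z) = Mul(Add(290, W), Pow(Add(Z, Mul(-1, W)), -1)) = Mul(Pow(Add(Z, Mul(-1, W)), -1), Add(290, W)))
Pow(Add(Function('H')(309, 34), -49240), -1) = Pow(Add(Mul(Pow(Add(309, Mul(-1, 34)), -1), Add(-290, Mul(-1, 309))), -49240), -1) = Pow(Add(Mul(Pow(Add(309, -34), -1), Add(-290, -309)), -49240), -1) = Pow(Add(Mul(Pow(275, -1), -599), -49240), -1) = Pow(Add(Mul(Rational(1, 275), -599), -49240), -1) = Pow(Add(Rational(-599, 275), -49240), -1) = Pow(Rational(-13541599, 275), -1) = Rational(-275, 13541599)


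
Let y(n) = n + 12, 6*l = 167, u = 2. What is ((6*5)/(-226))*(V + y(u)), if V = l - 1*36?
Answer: -175/226 ≈ -0.77434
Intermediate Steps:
l = 167/6 (l = (1/6)*167 = 167/6 ≈ 27.833)
y(n) = 12 + n
V = -49/6 (V = 167/6 - 1*36 = 167/6 - 36 = -49/6 ≈ -8.1667)
((6*5)/(-226))*(V + y(u)) = ((6*5)/(-226))*(-49/6 + (12 + 2)) = (30*(-1/226))*(-49/6 + 14) = -15/113*35/6 = -175/226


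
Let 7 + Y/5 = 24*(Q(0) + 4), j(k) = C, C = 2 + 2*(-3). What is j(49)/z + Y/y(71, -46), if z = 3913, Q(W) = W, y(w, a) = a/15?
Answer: -26119459/179998 ≈ -145.11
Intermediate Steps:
y(w, a) = a/15 (y(w, a) = a*(1/15) = a/15)
C = -4 (C = 2 - 6 = -4)
j(k) = -4
Y = 445 (Y = -35 + 5*(24*(0 + 4)) = -35 + 5*(24*4) = -35 + 5*96 = -35 + 480 = 445)
j(49)/z + Y/y(71, -46) = -4/3913 + 445/(((1/15)*(-46))) = -4*1/3913 + 445/(-46/15) = -4/3913 + 445*(-15/46) = -4/3913 - 6675/46 = -26119459/179998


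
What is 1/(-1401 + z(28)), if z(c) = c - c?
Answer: -1/1401 ≈ -0.00071378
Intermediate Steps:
z(c) = 0
1/(-1401 + z(28)) = 1/(-1401 + 0) = 1/(-1401) = -1/1401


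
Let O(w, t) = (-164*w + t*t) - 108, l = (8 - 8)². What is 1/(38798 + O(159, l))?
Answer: 1/12614 ≈ 7.9277e-5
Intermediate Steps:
l = 0 (l = 0² = 0)
O(w, t) = -108 + t² - 164*w (O(w, t) = (-164*w + t²) - 108 = (t² - 164*w) - 108 = -108 + t² - 164*w)
1/(38798 + O(159, l)) = 1/(38798 + (-108 + 0² - 164*159)) = 1/(38798 + (-108 + 0 - 26076)) = 1/(38798 - 26184) = 1/12614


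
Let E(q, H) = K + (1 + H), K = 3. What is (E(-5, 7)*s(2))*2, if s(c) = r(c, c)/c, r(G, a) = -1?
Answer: -11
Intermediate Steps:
s(c) = -1/c
E(q, H) = 4 + H (E(q, H) = 3 + (1 + H) = 4 + H)
(E(-5, 7)*s(2))*2 = ((4 + 7)*(-1/2))*2 = (11*(-1*1/2))*2 = (11*(-1/2))*2 = -11/2*2 = -11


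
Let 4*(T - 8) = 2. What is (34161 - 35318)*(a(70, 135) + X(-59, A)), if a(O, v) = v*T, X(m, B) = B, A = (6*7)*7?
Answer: -3335631/2 ≈ -1.6678e+6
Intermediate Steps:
T = 17/2 (T = 8 + (1/4)*2 = 8 + 1/2 = 17/2 ≈ 8.5000)
A = 294 (A = 42*7 = 294)
a(O, v) = 17*v/2 (a(O, v) = v*(17/2) = 17*v/2)
(34161 - 35318)*(a(70, 135) + X(-59, A)) = (34161 - 35318)*((17/2)*135 + 294) = -1157*(2295/2 + 294) = -1157*2883/2 = -3335631/2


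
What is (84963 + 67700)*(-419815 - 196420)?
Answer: -94076283805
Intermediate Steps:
(84963 + 67700)*(-419815 - 196420) = 152663*(-616235) = -94076283805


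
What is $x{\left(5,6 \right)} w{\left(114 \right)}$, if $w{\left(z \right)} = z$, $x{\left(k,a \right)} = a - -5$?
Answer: $1254$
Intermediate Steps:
$x{\left(k,a \right)} = 5 + a$ ($x{\left(k,a \right)} = a + 5 = 5 + a$)
$x{\left(5,6 \right)} w{\left(114 \right)} = \left(5 + 6\right) 114 = 11 \cdot 114 = 1254$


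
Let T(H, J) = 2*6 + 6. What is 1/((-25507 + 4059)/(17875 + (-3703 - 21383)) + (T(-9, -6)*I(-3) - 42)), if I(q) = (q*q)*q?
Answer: -7211/3785960 ≈ -0.0019047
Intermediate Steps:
I(q) = q³ (I(q) = q²*q = q³)
T(H, J) = 18 (T(H, J) = 12 + 6 = 18)
1/((-25507 + 4059)/(17875 + (-3703 - 21383)) + (T(-9, -6)*I(-3) - 42)) = 1/((-25507 + 4059)/(17875 + (-3703 - 21383)) + (18*(-3)³ - 42)) = 1/(-21448/(17875 - 25086) + (18*(-27) - 42)) = 1/(-21448/(-7211) + (-486 - 42)) = 1/(-21448*(-1/7211) - 528) = 1/(21448/7211 - 528) = 1/(-3785960/7211) = -7211/3785960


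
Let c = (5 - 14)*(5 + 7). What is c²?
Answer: 11664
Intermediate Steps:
c = -108 (c = -9*12 = -108)
c² = (-108)² = 11664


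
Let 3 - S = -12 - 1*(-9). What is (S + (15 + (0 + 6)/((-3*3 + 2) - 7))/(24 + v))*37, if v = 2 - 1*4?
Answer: 18981/77 ≈ 246.51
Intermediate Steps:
S = 6 (S = 3 - (-12 - 1*(-9)) = 3 - (-12 + 9) = 3 - 1*(-3) = 3 + 3 = 6)
v = -2 (v = 2 - 4 = -2)
(S + (15 + (0 + 6)/((-3*3 + 2) - 7))/(24 + v))*37 = (6 + (15 + (0 + 6)/((-3*3 + 2) - 7))/(24 - 2))*37 = (6 + (15 + 6/((-9 + 2) - 7))/22)*37 = (6 + (15 + 6/(-7 - 7))*(1/22))*37 = (6 + (15 + 6/(-14))*(1/22))*37 = (6 + (15 + 6*(-1/14))*(1/22))*37 = (6 + (15 - 3/7)*(1/22))*37 = (6 + (102/7)*(1/22))*37 = (6 + 51/77)*37 = (513/77)*37 = 18981/77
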